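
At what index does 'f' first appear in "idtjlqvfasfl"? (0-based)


Input string: 'idtjlqvfasfl'
Target: 'f'
Scanning left to right: s[0]='i', s[1]='d', s[2]='t', s[3]='j', s[4]='l', s[5]='q', s[6]='v', s[7]='f'
First match at index: 7


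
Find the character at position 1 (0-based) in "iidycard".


Input string: 'iidycard'
Operation: get character at index 1
Index mapping: s[0]='i', s[1]='i'
Result: 'i'


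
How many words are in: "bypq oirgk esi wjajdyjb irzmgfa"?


Input string: 'bypq oirgk esi wjajdyjb irzmgfa'
Operation: split by spaces
Words found: 'bypq', 'oirgk', 'esi', 'wjajdyjb', 'irzmgfa'
Word count: 5


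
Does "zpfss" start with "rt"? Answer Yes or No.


Input string: 'zpfss'
Prefix to check: 'rt'
First 2 characters of input: 'zp'
Match: False
Result: No


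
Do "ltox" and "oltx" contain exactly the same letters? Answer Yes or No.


String 1: 'ltox' -> sorted: 'lotx'
String 2: 'oltx' -> sorted: 'lotx'
Compare sorted forms: 'lotx' == 'lotx'
Anagram: Yes


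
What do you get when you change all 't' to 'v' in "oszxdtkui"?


Input string: 'oszxdtkui'
Operation: replace 't' with 'v'
Positions of 't': 5
After replacement: oszxdvkui


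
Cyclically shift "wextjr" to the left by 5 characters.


Input: 'wextjr', shift = 5
Operation: split at index 5 and swap parts
Front part s[0:5] = 'wextj'
Back part s[5:] = 'r'
Rotated = back + front = 'r' + 'wextj'
Result: rwextj


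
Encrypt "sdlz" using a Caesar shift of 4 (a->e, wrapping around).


Input: 'sdlz', shift = 4
Operation: for each letter, (position + 4) mod 26
Mapping: 's'(18+4=22)->'w', 'd'(3+4=7)->'h', 'l'(11+4=15)->'p', 'z'(25+4=29, 29 mod 26=3)->'d'
Result: whpd


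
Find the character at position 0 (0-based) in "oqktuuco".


Input string: 'oqktuuco'
Operation: get character at index 0
Index mapping: s[0]='o'
Result: 'o'


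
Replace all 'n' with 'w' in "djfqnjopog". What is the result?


Input string: 'djfqnjopog'
Operation: replace 'n' with 'w'
Positions of 'n': 4
After replacement: djfqwjopog


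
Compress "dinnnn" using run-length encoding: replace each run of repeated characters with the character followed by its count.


Input: 'dinnnn'
Operation: identify consecutive runs
Runs: 'd' -> d1, 'i' -> i1, 'nnnn' -> n4
Encoded: d1i1n4


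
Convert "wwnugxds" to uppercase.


Input string: 'wwnugxds'
Operation: convert each letter to uppercase
Mapping: 'w'->'W', 'w'->'W', 'n'->'N', 'u'->'U', 'g'->'G', 'x'->'X', 'd'->'D', 's'->'S'
Result: WWNUGXDS


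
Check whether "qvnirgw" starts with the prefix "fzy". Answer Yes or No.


Input string: 'qvnirgw'
Prefix to check: 'fzy'
First 3 characters of input: 'qvn'
Match: False
Result: No


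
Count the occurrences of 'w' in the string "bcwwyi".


Input string: 'bcwwyi'
Target character: 'w'
Scan each position: s[2]='w', s[3]='w'
Matches found at indices: 2, 3
Total: 2


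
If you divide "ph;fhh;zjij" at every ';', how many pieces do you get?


Input string: 'ph;fhh;zjij'
Delimiter: ';'
Split result: 'ph', 'fhh', 'zjij'
Number of parts: 3


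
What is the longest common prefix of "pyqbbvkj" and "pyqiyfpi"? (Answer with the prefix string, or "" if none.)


String 1: 'pyqbbvkj'
String 2: 'pyqiyfpi'
Compare position by position:
pos 0: 'p' vs 'p' match
pos 1: 'y' vs 'y' match
pos 2: 'q' vs 'q' match
pos 3: 'b' vs 'i' differ -> stop
Longest common prefix: "pyq" (length 3)


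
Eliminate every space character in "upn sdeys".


Input string: 'upn sdeys'
Operation: remove all spaces
Words: 'upn', 'sdeys'
Join without spaces: upnsdeys


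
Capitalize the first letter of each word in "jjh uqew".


Input string: 'jjh uqew'
Operation: capitalize first letter of each word
Word transformations: 'jjh'->'Jjh', 'uqew'->'Uqew'
Result: Jjh Uqew


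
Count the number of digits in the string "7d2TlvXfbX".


Input string: '7d2TlvXfbX'
Operation: count digit characters (0-9)
Scan: '7'(digit), 'd', '2'(digit), 'T', 'l', 'v', 'X', 'f', 'b', 'X'
Digits found: 2
Result: 2


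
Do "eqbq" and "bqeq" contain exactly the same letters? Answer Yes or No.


String 1: 'eqbq' -> sorted: 'beqq'
String 2: 'bqeq' -> sorted: 'beqq'
Compare sorted forms: 'beqq' == 'beqq'
Anagram: Yes


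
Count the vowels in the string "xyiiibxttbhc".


Input string: 'xyiiibxttbhc'
Operation: count vowels (a, e, i, o, u)
Scan: s[0]='x', s[1]='y', s[2]='i' (vowel), s[3]='i' (vowel), s[4]='i' (vowel), s[5]='b', s[6]='x', s[7]='t', s[8]='t', s[9]='b', s[10]='h', s[11]='c'
Vowels found: 3
Result: 3


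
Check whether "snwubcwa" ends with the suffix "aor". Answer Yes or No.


Input string: 'snwubcwa'
Suffix to check: 'aor'
Last 3 characters of input: 'cwa'
Match: False
Result: No


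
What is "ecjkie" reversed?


Input string: 'ecjkie'
Operation: reverse character order
Original order: 'e' -> 'c' -> 'j' -> 'k' -> 'i' -> 'e'
Reversed order: 'e' -> 'i' -> 'k' -> 'j' -> 'c' -> 'e'
Result: eikjce


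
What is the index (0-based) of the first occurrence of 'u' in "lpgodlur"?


Input string: 'lpgodlur'
Target: 'u'
Scanning left to right: s[0]='l', s[1]='p', s[2]='g', s[3]='o', s[4]='d', s[5]='l', s[6]='u'
First match at index: 6


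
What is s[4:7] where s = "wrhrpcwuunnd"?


Input string: 'wrhrpcwuunnd'
Operation: slice [4:7]
Extract characters: s[4]='p', s[5]='c', s[6]='w'
Result: pcw


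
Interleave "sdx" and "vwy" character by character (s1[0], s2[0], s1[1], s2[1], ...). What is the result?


String 1: 'sdx'
String 2: 'vwy'
Operation: alternate characters
Pairs: 's'+'v', 'd'+'w', 'x'+'y'
Result: svdwxy


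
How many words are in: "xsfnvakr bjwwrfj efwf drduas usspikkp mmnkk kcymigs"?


Input string: 'xsfnvakr bjwwrfj efwf drduas usspikkp mmnkk kcymigs'
Operation: split by spaces
Words found: 'xsfnvakr', 'bjwwrfj', 'efwf', 'drduas', 'usspikkp', 'mmnkk', 'kcymigs'
Word count: 7


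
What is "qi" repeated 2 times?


Input string: 'qi'
Operation: repeat 2 times
Concatenation: 'qi' + 'qi'
Result: qiqi


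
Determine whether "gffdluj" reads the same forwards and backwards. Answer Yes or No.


Input string: 'gffdluj'
Reversed: 'juldffg'
Compare pairs: s[0]='g' vs s[6]='j' (mismatch), s[1]='f' vs s[5]='u' (mismatch), s[2]='f' vs s[4]='l' (mismatch)
Palindrome: No


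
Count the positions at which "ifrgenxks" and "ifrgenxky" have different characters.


String 1: 'ifrgenxks'
String 2: 'ifrgenxky'
Compare each position: pos 0: 'i'=='i', pos 1: 'f'=='f', pos 2: 'r'=='r', pos 3: 'g'=='g', pos 4: 'e'=='e', pos 5: 'n'=='n', pos 6: 'x'=='x', pos 7: 'k'=='k', pos 8: 's'!='y'
Differing positions: 1
Hamming distance: 1


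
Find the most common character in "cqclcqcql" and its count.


Input: 'cqclcqcql'
Operation: tally each character
Counts: 'c':4, 'l':2, 'q':3
Maximum: 'c' appears 4 times


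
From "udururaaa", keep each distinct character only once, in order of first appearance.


Input: 'udururaaa'
Operation: keep first occurrence of each character
Scan: s[0]='u' new -> keep; s[1]='d' new -> keep; s[2]='u' seen -> skip; s[3]='r' new -> keep; s[4]='u' seen -> skip; s[5]='r' seen -> skip; s[6]='a' new -> keep; s[7]='a' seen -> skip; s[8]='a' seen -> skip
Result: udra


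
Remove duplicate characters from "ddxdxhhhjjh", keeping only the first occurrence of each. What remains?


Input: 'ddxdxhhhjjh'
Operation: keep first occurrence of each character
Scan: s[0]='d' new -> keep; s[1]='d' seen -> skip; s[2]='x' new -> keep; s[3]='d' seen -> skip; s[4]='x' seen -> skip; s[5]='h' new -> keep; s[6]='h' seen -> skip; s[7]='h' seen -> skip; s[8]='j' new -> keep; s[9]='j' seen -> skip; s[10]='h' seen -> skip
Result: dxhj


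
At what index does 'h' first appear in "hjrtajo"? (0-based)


Input string: 'hjrtajo'
Target: 'h'
Scanning left to right: s[0]='h'
First match at index: 0


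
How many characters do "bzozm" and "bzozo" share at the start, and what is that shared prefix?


String 1: 'bzozm'
String 2: 'bzozo'
Compare position by position:
pos 0: 'b' vs 'b' match
pos 1: 'z' vs 'z' match
pos 2: 'o' vs 'o' match
pos 3: 'z' vs 'z' match
pos 4: 'm' vs 'o' differ -> stop
Longest common prefix: "bzoz" (length 4)


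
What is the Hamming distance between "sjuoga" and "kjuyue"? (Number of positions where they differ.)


String 1: 'sjuoga'
String 2: 'kjuyue'
Compare each position: pos 0: 's'!='k', pos 1: 'j'=='j', pos 2: 'u'=='u', pos 3: 'o'!='y', pos 4: 'g'!='u', pos 5: 'a'!='e'
Differing positions: 4
Hamming distance: 4


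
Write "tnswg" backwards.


Input string: 'tnswg'
Operation: reverse character order
Original order: 't' -> 'n' -> 's' -> 'w' -> 'g'
Reversed order: 'g' -> 'w' -> 's' -> 'n' -> 't'
Result: gwsnt


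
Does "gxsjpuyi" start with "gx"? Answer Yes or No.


Input string: 'gxsjpuyi'
Prefix to check: 'gx'
First 2 characters of input: 'gx'
Match: True
Result: Yes


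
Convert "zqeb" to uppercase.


Input string: 'zqeb'
Operation: convert each letter to uppercase
Mapping: 'z'->'Z', 'q'->'Q', 'e'->'E', 'b'->'B'
Result: ZQEB


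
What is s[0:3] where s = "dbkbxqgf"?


Input string: 'dbkbxqgf'
Operation: slice [0:3]
Extract characters: s[0]='d', s[1]='b', s[2]='k'
Result: dbk


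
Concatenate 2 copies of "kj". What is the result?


Input string: 'kj'
Operation: repeat 2 times
Concatenation: 'kj' + 'kj'
Result: kjkj


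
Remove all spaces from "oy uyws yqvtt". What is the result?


Input string: 'oy uyws yqvtt'
Operation: remove all spaces
Words: 'oy', 'uyws', 'yqvtt'
Join without spaces: oyuywsyqvtt


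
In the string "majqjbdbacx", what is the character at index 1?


Input string: 'majqjbdbacx'
Operation: get character at index 1
Index mapping: s[0]='m', s[1]='a'
Result: 'a'


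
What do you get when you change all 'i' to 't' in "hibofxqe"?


Input string: 'hibofxqe'
Operation: replace 'i' with 't'
Positions of 'i': 1
After replacement: htbofxqe


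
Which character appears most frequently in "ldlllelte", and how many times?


Input: 'ldlllelte'
Operation: tally each character
Counts: 'd':1, 'e':2, 'l':5, 't':1
Maximum: 'l' appears 5 times


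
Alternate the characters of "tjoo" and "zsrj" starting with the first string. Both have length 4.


String 1: 'tjoo'
String 2: 'zsrj'
Operation: alternate characters
Pairs: 't'+'z', 'j'+'s', 'o'+'r', 'o'+'j'
Result: tzjsoroj


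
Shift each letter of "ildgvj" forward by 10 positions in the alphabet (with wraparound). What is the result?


Input: 'ildgvj', shift = 10
Operation: for each letter, (position + 10) mod 26
Mapping: 'i'(8+10=18)->'s', 'l'(11+10=21)->'v', 'd'(3+10=13)->'n', 'g'(6+10=16)->'q', 'v'(21+10=31, 31 mod 26=5)->'f', 'j'(9+10=19)->'t'
Result: svnqft


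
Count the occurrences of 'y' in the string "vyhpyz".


Input string: 'vyhpyz'
Target character: 'y'
Scan each position: s[1]='y', s[4]='y'
Matches found at indices: 1, 4
Total: 2


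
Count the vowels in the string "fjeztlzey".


Input string: 'fjeztlzey'
Operation: count vowels (a, e, i, o, u)
Scan: s[0]='f', s[1]='j', s[2]='e' (vowel), s[3]='z', s[4]='t', s[5]='l', s[6]='z', s[7]='e' (vowel), s[8]='y'
Vowels found: 2
Result: 2


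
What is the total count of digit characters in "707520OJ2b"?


Input string: '707520OJ2b'
Operation: count digit characters (0-9)
Scan: '7'(digit), '0'(digit), '7'(digit), '5'(digit), '2'(digit), '0'(digit), 'O', 'J', '2'(digit), 'b'
Digits found: 7
Result: 7


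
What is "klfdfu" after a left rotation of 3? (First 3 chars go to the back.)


Input: 'klfdfu', shift = 3
Operation: split at index 3 and swap parts
Front part s[0:3] = 'klf'
Back part s[3:] = 'dfu'
Rotated = back + front = 'dfu' + 'klf'
Result: dfuklf


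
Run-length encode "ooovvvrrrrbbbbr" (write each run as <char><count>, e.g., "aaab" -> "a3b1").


Input: 'ooovvvrrrrbbbbr'
Operation: identify consecutive runs
Runs: 'ooo' -> o3, 'vvv' -> v3, 'rrrr' -> r4, 'bbbb' -> b4, 'r' -> r1
Encoded: o3v3r4b4r1


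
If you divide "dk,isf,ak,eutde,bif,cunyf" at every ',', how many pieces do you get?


Input string: 'dk,isf,ak,eutde,bif,cunyf'
Delimiter: ','
Split result: 'dk', 'isf', 'ak', 'eutde', 'bif', 'cunyf'
Number of parts: 6


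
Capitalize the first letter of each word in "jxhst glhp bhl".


Input string: 'jxhst glhp bhl'
Operation: capitalize first letter of each word
Word transformations: 'jxhst'->'Jxhst', 'glhp'->'Glhp', 'bhl'->'Bhl'
Result: Jxhst Glhp Bhl


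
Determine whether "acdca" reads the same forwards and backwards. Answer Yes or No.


Input string: 'acdca'
Reversed: 'acdca'
Compare pairs: s[0]='a' vs s[4]='a' (match), s[1]='c' vs s[3]='c' (match)
Palindrome: Yes


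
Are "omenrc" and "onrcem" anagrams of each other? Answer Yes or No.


String 1: 'omenrc' -> sorted: 'cemnor'
String 2: 'onrcem' -> sorted: 'cemnor'
Compare sorted forms: 'cemnor' == 'cemnor'
Anagram: Yes


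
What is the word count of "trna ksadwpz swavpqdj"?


Input string: 'trna ksadwpz swavpqdj'
Operation: split by spaces
Words found: 'trna', 'ksadwpz', 'swavpqdj'
Word count: 3


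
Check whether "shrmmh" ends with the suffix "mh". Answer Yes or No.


Input string: 'shrmmh'
Suffix to check: 'mh'
Last 2 characters of input: 'mh'
Match: True
Result: Yes


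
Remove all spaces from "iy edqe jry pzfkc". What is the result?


Input string: 'iy edqe jry pzfkc'
Operation: remove all spaces
Words: 'iy', 'edqe', 'jry', 'pzfkc'
Join without spaces: iyedqejrypzfkc


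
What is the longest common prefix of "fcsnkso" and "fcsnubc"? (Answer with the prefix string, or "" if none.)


String 1: 'fcsnkso'
String 2: 'fcsnubc'
Compare position by position:
pos 0: 'f' vs 'f' match
pos 1: 'c' vs 'c' match
pos 2: 's' vs 's' match
pos 3: 'n' vs 'n' match
pos 4: 'k' vs 'u' differ -> stop
Longest common prefix: "fcsn" (length 4)


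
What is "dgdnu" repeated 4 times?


Input string: 'dgdnu'
Operation: repeat 4 times
Concatenation: 'dgdnu' + 'dgdnu' + 'dgdnu' + 'dgdnu'
Result: dgdnudgdnudgdnudgdnu


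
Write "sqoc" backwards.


Input string: 'sqoc'
Operation: reverse character order
Original order: 's' -> 'q' -> 'o' -> 'c'
Reversed order: 'c' -> 'o' -> 'q' -> 's'
Result: coqs


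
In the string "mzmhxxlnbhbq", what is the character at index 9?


Input string: 'mzmhxxlnbhbq'
Operation: get character at index 9
Index mapping: s[0]='m', s[1]='z', s[2]='m', s[3]='h', s[4]='x', s[5]='x', s[6]='l', s[7]='n', s[8]='b', s[9]='h'
Result: 'h'


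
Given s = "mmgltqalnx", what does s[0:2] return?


Input string: 'mmgltqalnx'
Operation: slice [0:2]
Extract characters: s[0]='m', s[1]='m'
Result: mm


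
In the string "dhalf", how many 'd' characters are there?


Input string: 'dhalf'
Target character: 'd'
Scan each position: s[0]='d'
Matches found at indices: 0
Total: 1


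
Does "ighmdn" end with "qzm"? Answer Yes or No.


Input string: 'ighmdn'
Suffix to check: 'qzm'
Last 3 characters of input: 'mdn'
Match: False
Result: No


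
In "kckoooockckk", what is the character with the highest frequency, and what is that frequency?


Input: 'kckoooockckk'
Operation: tally each character
Counts: 'c':3, 'k':5, 'o':4
Maximum: 'k' appears 5 times


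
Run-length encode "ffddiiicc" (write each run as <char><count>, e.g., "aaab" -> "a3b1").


Input: 'ffddiiicc'
Operation: identify consecutive runs
Runs: 'ff' -> f2, 'dd' -> d2, 'iii' -> i3, 'cc' -> c2
Encoded: f2d2i3c2


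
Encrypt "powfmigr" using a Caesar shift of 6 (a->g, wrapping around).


Input: 'powfmigr', shift = 6
Operation: for each letter, (position + 6) mod 26
Mapping: 'p'(15+6=21)->'v', 'o'(14+6=20)->'u', 'w'(22+6=28, 28 mod 26=2)->'c', 'f'(5+6=11)->'l', 'm'(12+6=18)->'s', 'i'(8+6=14)->'o', 'g'(6+6=12)->'m', 'r'(17+6=23)->'x'
Result: vuclsomx


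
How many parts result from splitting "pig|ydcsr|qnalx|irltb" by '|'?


Input string: 'pig|ydcsr|qnalx|irltb'
Delimiter: '|'
Split result: 'pig', 'ydcsr', 'qnalx', 'irltb'
Number of parts: 4


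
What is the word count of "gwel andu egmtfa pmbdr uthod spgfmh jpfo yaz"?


Input string: 'gwel andu egmtfa pmbdr uthod spgfmh jpfo yaz'
Operation: split by spaces
Words found: 'gwel', 'andu', 'egmtfa', 'pmbdr', 'uthod', 'spgfmh', 'jpfo', 'yaz'
Word count: 8


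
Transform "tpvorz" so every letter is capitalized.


Input string: 'tpvorz'
Operation: convert each letter to uppercase
Mapping: 't'->'T', 'p'->'P', 'v'->'V', 'o'->'O', 'r'->'R', 'z'->'Z'
Result: TPVORZ


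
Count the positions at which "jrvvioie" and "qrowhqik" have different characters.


String 1: 'jrvvioie'
String 2: 'qrowhqik'
Compare each position: pos 0: 'j'!='q', pos 1: 'r'=='r', pos 2: 'v'!='o', pos 3: 'v'!='w', pos 4: 'i'!='h', pos 5: 'o'!='q', pos 6: 'i'=='i', pos 7: 'e'!='k'
Differing positions: 6
Hamming distance: 6


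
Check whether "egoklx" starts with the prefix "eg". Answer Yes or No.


Input string: 'egoklx'
Prefix to check: 'eg'
First 2 characters of input: 'eg'
Match: True
Result: Yes


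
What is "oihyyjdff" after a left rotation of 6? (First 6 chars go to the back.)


Input: 'oihyyjdff', shift = 6
Operation: split at index 6 and swap parts
Front part s[0:6] = 'oihyyj'
Back part s[6:] = 'dff'
Rotated = back + front = 'dff' + 'oihyyj'
Result: dffoihyyj


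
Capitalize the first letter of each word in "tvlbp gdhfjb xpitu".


Input string: 'tvlbp gdhfjb xpitu'
Operation: capitalize first letter of each word
Word transformations: 'tvlbp'->'Tvlbp', 'gdhfjb'->'Gdhfjb', 'xpitu'->'Xpitu'
Result: Tvlbp Gdhfjb Xpitu


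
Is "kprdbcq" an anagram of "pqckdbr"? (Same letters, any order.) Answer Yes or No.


String 1: 'pqckdbr' -> sorted: 'bcdkpqr'
String 2: 'kprdbcq' -> sorted: 'bcdkpqr'
Compare sorted forms: 'bcdkpqr' == 'bcdkpqr'
Anagram: Yes


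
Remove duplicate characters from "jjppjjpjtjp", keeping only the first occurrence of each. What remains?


Input: 'jjppjjpjtjp'
Operation: keep first occurrence of each character
Scan: s[0]='j' new -> keep; s[1]='j' seen -> skip; s[2]='p' new -> keep; s[3]='p' seen -> skip; s[4]='j' seen -> skip; s[5]='j' seen -> skip; s[6]='p' seen -> skip; s[7]='j' seen -> skip; s[8]='t' new -> keep; s[9]='j' seen -> skip; s[10]='p' seen -> skip
Result: jpt


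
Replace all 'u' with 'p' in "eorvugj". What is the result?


Input string: 'eorvugj'
Operation: replace 'u' with 'p'
Positions of 'u': 4
After replacement: eorvpgj


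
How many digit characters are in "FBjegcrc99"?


Input string: 'FBjegcrc99'
Operation: count digit characters (0-9)
Scan: 'F', 'B', 'j', 'e', 'g', 'c', 'r', 'c', '9'(digit), '9'(digit)
Digits found: 2
Result: 2


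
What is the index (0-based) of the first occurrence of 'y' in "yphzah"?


Input string: 'yphzah'
Target: 'y'
Scanning left to right: s[0]='y'
First match at index: 0


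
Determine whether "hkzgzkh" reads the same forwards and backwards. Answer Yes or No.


Input string: 'hkzgzkh'
Reversed: 'hkzgzkh'
Compare pairs: s[0]='h' vs s[6]='h' (match), s[1]='k' vs s[5]='k' (match), s[2]='z' vs s[4]='z' (match)
Palindrome: Yes


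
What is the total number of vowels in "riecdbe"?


Input string: 'riecdbe'
Operation: count vowels (a, e, i, o, u)
Scan: s[0]='r', s[1]='i' (vowel), s[2]='e' (vowel), s[3]='c', s[4]='d', s[5]='b', s[6]='e' (vowel)
Vowels found: 3
Result: 3


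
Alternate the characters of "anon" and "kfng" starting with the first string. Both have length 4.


String 1: 'anon'
String 2: 'kfng'
Operation: alternate characters
Pairs: 'a'+'k', 'n'+'f', 'o'+'n', 'n'+'g'
Result: aknfonng


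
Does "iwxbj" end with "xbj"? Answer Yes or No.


Input string: 'iwxbj'
Suffix to check: 'xbj'
Last 3 characters of input: 'xbj'
Match: True
Result: Yes


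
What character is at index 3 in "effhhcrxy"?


Input string: 'effhhcrxy'
Operation: get character at index 3
Index mapping: s[0]='e', s[1]='f', s[2]='f', s[3]='h'
Result: 'h'


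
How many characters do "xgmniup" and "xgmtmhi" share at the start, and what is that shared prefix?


String 1: 'xgmniup'
String 2: 'xgmtmhi'
Compare position by position:
pos 0: 'x' vs 'x' match
pos 1: 'g' vs 'g' match
pos 2: 'm' vs 'm' match
pos 3: 'n' vs 't' differ -> stop
Longest common prefix: "xgm" (length 3)


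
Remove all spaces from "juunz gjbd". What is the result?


Input string: 'juunz gjbd'
Operation: remove all spaces
Words: 'juunz', 'gjbd'
Join without spaces: juunzgjbd


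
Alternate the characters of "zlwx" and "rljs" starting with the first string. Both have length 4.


String 1: 'zlwx'
String 2: 'rljs'
Operation: alternate characters
Pairs: 'z'+'r', 'l'+'l', 'w'+'j', 'x'+'s'
Result: zrllwjxs


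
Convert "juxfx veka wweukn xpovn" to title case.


Input string: 'juxfx veka wweukn xpovn'
Operation: capitalize first letter of each word
Word transformations: 'juxfx'->'Juxfx', 'veka'->'Veka', 'wweukn'->'Wweukn', 'xpovn'->'Xpovn'
Result: Juxfx Veka Wweukn Xpovn


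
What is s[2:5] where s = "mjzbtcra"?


Input string: 'mjzbtcra'
Operation: slice [2:5]
Extract characters: s[2]='z', s[3]='b', s[4]='t'
Result: zbt


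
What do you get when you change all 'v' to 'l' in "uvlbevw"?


Input string: 'uvlbevw'
Operation: replace 'v' with 'l'
Positions of 'v': 1, 5
After replacement: ullbelw


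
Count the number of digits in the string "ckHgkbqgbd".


Input string: 'ckHgkbqgbd'
Operation: count digit characters (0-9)
Scan: 'c', 'k', 'H', 'g', 'k', 'b', 'q', 'g', 'b', 'd'
Digits found: 0
Result: 0


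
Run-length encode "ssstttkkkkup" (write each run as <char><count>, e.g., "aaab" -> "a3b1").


Input: 'ssstttkkkkup'
Operation: identify consecutive runs
Runs: 'sss' -> s3, 'ttt' -> t3, 'kkkk' -> k4, 'u' -> u1, 'p' -> p1
Encoded: s3t3k4u1p1


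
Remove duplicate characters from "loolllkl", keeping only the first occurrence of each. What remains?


Input: 'loolllkl'
Operation: keep first occurrence of each character
Scan: s[0]='l' new -> keep; s[1]='o' new -> keep; s[2]='o' seen -> skip; s[3]='l' seen -> skip; s[4]='l' seen -> skip; s[5]='l' seen -> skip; s[6]='k' new -> keep; s[7]='l' seen -> skip
Result: lok


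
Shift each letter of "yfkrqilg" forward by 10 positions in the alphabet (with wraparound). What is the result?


Input: 'yfkrqilg', shift = 10
Operation: for each letter, (position + 10) mod 26
Mapping: 'y'(24+10=34, 34 mod 26=8)->'i', 'f'(5+10=15)->'p', 'k'(10+10=20)->'u', 'r'(17+10=27, 27 mod 26=1)->'b', 'q'(16+10=26, 26 mod 26=0)->'a', 'i'(8+10=18)->'s', 'l'(11+10=21)->'v', 'g'(6+10=16)->'q'
Result: ipubasvq


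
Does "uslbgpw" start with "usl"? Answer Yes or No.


Input string: 'uslbgpw'
Prefix to check: 'usl'
First 3 characters of input: 'usl'
Match: True
Result: Yes


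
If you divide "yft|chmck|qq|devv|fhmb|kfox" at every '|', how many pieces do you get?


Input string: 'yft|chmck|qq|devv|fhmb|kfox'
Delimiter: '|'
Split result: 'yft', 'chmck', 'qq', 'devv', 'fhmb', 'kfox'
Number of parts: 6


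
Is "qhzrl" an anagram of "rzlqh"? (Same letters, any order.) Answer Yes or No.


String 1: 'rzlqh' -> sorted: 'hlqrz'
String 2: 'qhzrl' -> sorted: 'hlqrz'
Compare sorted forms: 'hlqrz' == 'hlqrz'
Anagram: Yes


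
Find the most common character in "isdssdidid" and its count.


Input: 'isdssdidid'
Operation: tally each character
Counts: 'd':4, 'i':3, 's':3
Maximum: 'd' appears 4 times


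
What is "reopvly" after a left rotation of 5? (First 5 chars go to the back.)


Input: 'reopvly', shift = 5
Operation: split at index 5 and swap parts
Front part s[0:5] = 'reopv'
Back part s[5:] = 'ly'
Rotated = back + front = 'ly' + 'reopv'
Result: lyreopv


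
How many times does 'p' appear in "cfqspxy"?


Input string: 'cfqspxy'
Target character: 'p'
Scan each position: s[4]='p'
Matches found at indices: 4
Total: 1


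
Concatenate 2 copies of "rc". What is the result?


Input string: 'rc'
Operation: repeat 2 times
Concatenation: 'rc' + 'rc'
Result: rcrc


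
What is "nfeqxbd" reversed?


Input string: 'nfeqxbd'
Operation: reverse character order
Original order: 'n' -> 'f' -> 'e' -> 'q' -> 'x' -> 'b' -> 'd'
Reversed order: 'd' -> 'b' -> 'x' -> 'q' -> 'e' -> 'f' -> 'n'
Result: dbxqefn


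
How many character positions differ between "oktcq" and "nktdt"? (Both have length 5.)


String 1: 'oktcq'
String 2: 'nktdt'
Compare each position: pos 0: 'o'!='n', pos 1: 'k'=='k', pos 2: 't'=='t', pos 3: 'c'!='d', pos 4: 'q'!='t'
Differing positions: 3
Hamming distance: 3


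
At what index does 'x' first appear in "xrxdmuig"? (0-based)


Input string: 'xrxdmuig'
Target: 'x'
Scanning left to right: s[0]='x'
First match at index: 0


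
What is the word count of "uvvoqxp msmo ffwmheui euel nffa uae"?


Input string: 'uvvoqxp msmo ffwmheui euel nffa uae'
Operation: split by spaces
Words found: 'uvvoqxp', 'msmo', 'ffwmheui', 'euel', 'nffa', 'uae'
Word count: 6


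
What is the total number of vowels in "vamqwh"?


Input string: 'vamqwh'
Operation: count vowels (a, e, i, o, u)
Scan: s[0]='v', s[1]='a' (vowel), s[2]='m', s[3]='q', s[4]='w', s[5]='h'
Vowels found: 1
Result: 1


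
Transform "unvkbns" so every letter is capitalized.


Input string: 'unvkbns'
Operation: convert each letter to uppercase
Mapping: 'u'->'U', 'n'->'N', 'v'->'V', 'k'->'K', 'b'->'B', 'n'->'N', 's'->'S'
Result: UNVKBNS


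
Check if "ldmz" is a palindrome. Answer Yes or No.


Input string: 'ldmz'
Reversed: 'zmdl'
Compare pairs: s[0]='l' vs s[3]='z' (mismatch), s[1]='d' vs s[2]='m' (mismatch)
Palindrome: No


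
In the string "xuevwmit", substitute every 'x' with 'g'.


Input string: 'xuevwmit'
Operation: replace 'x' with 'g'
Positions of 'x': 0
After replacement: guevwmit


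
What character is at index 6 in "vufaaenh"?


Input string: 'vufaaenh'
Operation: get character at index 6
Index mapping: s[0]='v', s[1]='u', s[2]='f', s[3]='a', s[4]='a', s[5]='e', s[6]='n'
Result: 'n'


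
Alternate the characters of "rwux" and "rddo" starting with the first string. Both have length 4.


String 1: 'rwux'
String 2: 'rddo'
Operation: alternate characters
Pairs: 'r'+'r', 'w'+'d', 'u'+'d', 'x'+'o'
Result: rrwdudxo


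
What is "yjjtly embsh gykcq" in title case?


Input string: 'yjjtly embsh gykcq'
Operation: capitalize first letter of each word
Word transformations: 'yjjtly'->'Yjjtly', 'embsh'->'Embsh', 'gykcq'->'Gykcq'
Result: Yjjtly Embsh Gykcq


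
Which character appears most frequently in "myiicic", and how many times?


Input: 'myiicic'
Operation: tally each character
Counts: 'c':2, 'i':3, 'm':1, 'y':1
Maximum: 'i' appears 3 times


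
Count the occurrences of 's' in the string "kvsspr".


Input string: 'kvsspr'
Target character: 's'
Scan each position: s[2]='s', s[3]='s'
Matches found at indices: 2, 3
Total: 2


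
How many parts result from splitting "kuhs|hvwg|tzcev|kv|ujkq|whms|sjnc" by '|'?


Input string: 'kuhs|hvwg|tzcev|kv|ujkq|whms|sjnc'
Delimiter: '|'
Split result: 'kuhs', 'hvwg', 'tzcev', 'kv', 'ujkq', 'whms', 'sjnc'
Number of parts: 7


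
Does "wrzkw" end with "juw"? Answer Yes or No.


Input string: 'wrzkw'
Suffix to check: 'juw'
Last 3 characters of input: 'zkw'
Match: False
Result: No


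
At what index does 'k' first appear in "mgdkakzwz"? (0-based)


Input string: 'mgdkakzwz'
Target: 'k'
Scanning left to right: s[0]='m', s[1]='g', s[2]='d', s[3]='k'
First match at index: 3


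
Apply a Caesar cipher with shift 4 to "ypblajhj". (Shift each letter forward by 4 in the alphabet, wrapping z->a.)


Input: 'ypblajhj', shift = 4
Operation: for each letter, (position + 4) mod 26
Mapping: 'y'(24+4=28, 28 mod 26=2)->'c', 'p'(15+4=19)->'t', 'b'(1+4=5)->'f', 'l'(11+4=15)->'p', 'a'(0+4=4)->'e', 'j'(9+4=13)->'n', 'h'(7+4=11)->'l', 'j'(9+4=13)->'n'
Result: ctfpenln


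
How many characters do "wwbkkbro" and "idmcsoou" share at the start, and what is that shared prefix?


String 1: 'wwbkkbro'
String 2: 'idmcsoou'
Compare position by position:
pos 0: 'w' vs 'i' differ -> stop
Longest common prefix: "" (length 0)


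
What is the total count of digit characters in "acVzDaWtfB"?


Input string: 'acVzDaWtfB'
Operation: count digit characters (0-9)
Scan: 'a', 'c', 'V', 'z', 'D', 'a', 'W', 't', 'f', 'B'
Digits found: 0
Result: 0


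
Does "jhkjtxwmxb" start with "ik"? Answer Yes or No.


Input string: 'jhkjtxwmxb'
Prefix to check: 'ik'
First 2 characters of input: 'jh'
Match: False
Result: No


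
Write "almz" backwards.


Input string: 'almz'
Operation: reverse character order
Original order: 'a' -> 'l' -> 'm' -> 'z'
Reversed order: 'z' -> 'm' -> 'l' -> 'a'
Result: zmla


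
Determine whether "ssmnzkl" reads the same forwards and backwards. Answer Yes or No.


Input string: 'ssmnzkl'
Reversed: 'lkznmss'
Compare pairs: s[0]='s' vs s[6]='l' (mismatch), s[1]='s' vs s[5]='k' (mismatch), s[2]='m' vs s[4]='z' (mismatch)
Palindrome: No


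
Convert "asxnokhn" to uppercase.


Input string: 'asxnokhn'
Operation: convert each letter to uppercase
Mapping: 'a'->'A', 's'->'S', 'x'->'X', 'n'->'N', 'o'->'O', 'k'->'K', 'h'->'H', 'n'->'N'
Result: ASXNOKHN


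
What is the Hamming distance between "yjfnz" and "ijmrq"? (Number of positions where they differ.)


String 1: 'yjfnz'
String 2: 'ijmrq'
Compare each position: pos 0: 'y'!='i', pos 1: 'j'=='j', pos 2: 'f'!='m', pos 3: 'n'!='r', pos 4: 'z'!='q'
Differing positions: 4
Hamming distance: 4


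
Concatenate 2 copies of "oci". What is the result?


Input string: 'oci'
Operation: repeat 2 times
Concatenation: 'oci' + 'oci'
Result: ocioci


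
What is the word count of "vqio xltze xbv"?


Input string: 'vqio xltze xbv'
Operation: split by spaces
Words found: 'vqio', 'xltze', 'xbv'
Word count: 3


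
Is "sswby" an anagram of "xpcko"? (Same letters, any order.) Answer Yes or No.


String 1: 'xpcko' -> sorted: 'ckopx'
String 2: 'sswby' -> sorted: 'bsswy'
Compare sorted forms: 'ckopx' != 'bsswy'
Anagram: No


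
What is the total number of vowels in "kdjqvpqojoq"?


Input string: 'kdjqvpqojoq'
Operation: count vowels (a, e, i, o, u)
Scan: s[0]='k', s[1]='d', s[2]='j', s[3]='q', s[4]='v', s[5]='p', s[6]='q', s[7]='o' (vowel), s[8]='j', s[9]='o' (vowel), s[10]='q'
Vowels found: 2
Result: 2


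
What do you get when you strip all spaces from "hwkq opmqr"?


Input string: 'hwkq opmqr'
Operation: remove all spaces
Words: 'hwkq', 'opmqr'
Join without spaces: hwkqopmqr


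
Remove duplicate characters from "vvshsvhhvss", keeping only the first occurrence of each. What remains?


Input: 'vvshsvhhvss'
Operation: keep first occurrence of each character
Scan: s[0]='v' new -> keep; s[1]='v' seen -> skip; s[2]='s' new -> keep; s[3]='h' new -> keep; s[4]='s' seen -> skip; s[5]='v' seen -> skip; s[6]='h' seen -> skip; s[7]='h' seen -> skip; s[8]='v' seen -> skip; s[9]='s' seen -> skip; s[10]='s' seen -> skip
Result: vsh


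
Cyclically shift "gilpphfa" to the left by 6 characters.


Input: 'gilpphfa', shift = 6
Operation: split at index 6 and swap parts
Front part s[0:6] = 'gilpph'
Back part s[6:] = 'fa'
Rotated = back + front = 'fa' + 'gilpph'
Result: fagilpph


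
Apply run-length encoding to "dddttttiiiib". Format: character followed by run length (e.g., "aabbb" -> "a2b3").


Input: 'dddttttiiiib'
Operation: identify consecutive runs
Runs: 'ddd' -> d3, 'tttt' -> t4, 'iiii' -> i4, 'b' -> b1
Encoded: d3t4i4b1


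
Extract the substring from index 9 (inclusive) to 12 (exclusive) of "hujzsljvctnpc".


Input string: 'hujzsljvctnpc'
Operation: slice [9:12]
Extract characters: s[9]='t', s[10]='n', s[11]='p'
Result: tnp


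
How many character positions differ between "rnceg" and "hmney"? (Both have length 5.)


String 1: 'rnceg'
String 2: 'hmney'
Compare each position: pos 0: 'r'!='h', pos 1: 'n'!='m', pos 2: 'c'!='n', pos 3: 'e'=='e', pos 4: 'g'!='y'
Differing positions: 4
Hamming distance: 4


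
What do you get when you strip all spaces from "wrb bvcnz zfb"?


Input string: 'wrb bvcnz zfb'
Operation: remove all spaces
Words: 'wrb', 'bvcnz', 'zfb'
Join without spaces: wrbbvcnzzfb


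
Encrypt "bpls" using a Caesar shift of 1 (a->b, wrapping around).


Input: 'bpls', shift = 1
Operation: for each letter, (position + 1) mod 26
Mapping: 'b'(1+1=2)->'c', 'p'(15+1=16)->'q', 'l'(11+1=12)->'m', 's'(18+1=19)->'t'
Result: cqmt


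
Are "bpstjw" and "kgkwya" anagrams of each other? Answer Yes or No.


String 1: 'bpstjw' -> sorted: 'bjpstw'
String 2: 'kgkwya' -> sorted: 'agkkwy'
Compare sorted forms: 'bjpstw' != 'agkkwy'
Anagram: No


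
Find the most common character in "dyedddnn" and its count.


Input: 'dyedddnn'
Operation: tally each character
Counts: 'd':4, 'e':1, 'n':2, 'y':1
Maximum: 'd' appears 4 times


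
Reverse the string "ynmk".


Input string: 'ynmk'
Operation: reverse character order
Original order: 'y' -> 'n' -> 'm' -> 'k'
Reversed order: 'k' -> 'm' -> 'n' -> 'y'
Result: kmny


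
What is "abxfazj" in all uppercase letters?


Input string: 'abxfazj'
Operation: convert each letter to uppercase
Mapping: 'a'->'A', 'b'->'B', 'x'->'X', 'f'->'F', 'a'->'A', 'z'->'Z', 'j'->'J'
Result: ABXFAZJ


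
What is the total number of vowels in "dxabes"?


Input string: 'dxabes'
Operation: count vowels (a, e, i, o, u)
Scan: s[0]='d', s[1]='x', s[2]='a' (vowel), s[3]='b', s[4]='e' (vowel), s[5]='s'
Vowels found: 2
Result: 2


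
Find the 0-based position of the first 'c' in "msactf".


Input string: 'msactf'
Target: 'c'
Scanning left to right: s[0]='m', s[1]='s', s[2]='a', s[3]='c'
First match at index: 3


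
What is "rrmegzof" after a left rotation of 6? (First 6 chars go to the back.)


Input: 'rrmegzof', shift = 6
Operation: split at index 6 and swap parts
Front part s[0:6] = 'rrmegz'
Back part s[6:] = 'of'
Rotated = back + front = 'of' + 'rrmegz'
Result: ofrrmegz


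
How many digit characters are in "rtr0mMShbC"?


Input string: 'rtr0mMShbC'
Operation: count digit characters (0-9)
Scan: 'r', 't', 'r', '0'(digit), 'm', 'M', 'S', 'h', 'b', 'C'
Digits found: 1
Result: 1


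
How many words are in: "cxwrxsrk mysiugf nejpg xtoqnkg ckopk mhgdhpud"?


Input string: 'cxwrxsrk mysiugf nejpg xtoqnkg ckopk mhgdhpud'
Operation: split by spaces
Words found: 'cxwrxsrk', 'mysiugf', 'nejpg', 'xtoqnkg', 'ckopk', 'mhgdhpud'
Word count: 6


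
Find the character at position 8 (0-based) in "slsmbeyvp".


Input string: 'slsmbeyvp'
Operation: get character at index 8
Index mapping: s[0]='s', s[1]='l', s[2]='s', s[3]='m', s[4]='b', s[5]='e', s[6]='y', s[7]='v', s[8]='p'
Result: 'p'


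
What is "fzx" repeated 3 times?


Input string: 'fzx'
Operation: repeat 3 times
Concatenation: 'fzx' + 'fzx' + 'fzx'
Result: fzxfzxfzx


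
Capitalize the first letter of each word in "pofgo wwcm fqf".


Input string: 'pofgo wwcm fqf'
Operation: capitalize first letter of each word
Word transformations: 'pofgo'->'Pofgo', 'wwcm'->'Wwcm', 'fqf'->'Fqf'
Result: Pofgo Wwcm Fqf


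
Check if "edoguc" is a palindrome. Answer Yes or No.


Input string: 'edoguc'
Reversed: 'cugode'
Compare pairs: s[0]='e' vs s[5]='c' (mismatch), s[1]='d' vs s[4]='u' (mismatch), s[2]='o' vs s[3]='g' (mismatch)
Palindrome: No


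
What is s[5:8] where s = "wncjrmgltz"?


Input string: 'wncjrmgltz'
Operation: slice [5:8]
Extract characters: s[5]='m', s[6]='g', s[7]='l'
Result: mgl


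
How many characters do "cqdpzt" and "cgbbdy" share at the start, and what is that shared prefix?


String 1: 'cqdpzt'
String 2: 'cgbbdy'
Compare position by position:
pos 0: 'c' vs 'c' match
pos 1: 'q' vs 'g' differ -> stop
Longest common prefix: "c" (length 1)


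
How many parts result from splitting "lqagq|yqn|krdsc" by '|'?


Input string: 'lqagq|yqn|krdsc'
Delimiter: '|'
Split result: 'lqagq', 'yqn', 'krdsc'
Number of parts: 3


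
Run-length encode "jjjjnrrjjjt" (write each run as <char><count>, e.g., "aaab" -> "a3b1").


Input: 'jjjjnrrjjjt'
Operation: identify consecutive runs
Runs: 'jjjj' -> j4, 'n' -> n1, 'rr' -> r2, 'jjj' -> j3, 't' -> t1
Encoded: j4n1r2j3t1


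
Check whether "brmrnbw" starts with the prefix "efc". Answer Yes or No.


Input string: 'brmrnbw'
Prefix to check: 'efc'
First 3 characters of input: 'brm'
Match: False
Result: No


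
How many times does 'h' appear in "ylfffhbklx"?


Input string: 'ylfffhbklx'
Target character: 'h'
Scan each position: s[5]='h'
Matches found at indices: 5
Total: 1


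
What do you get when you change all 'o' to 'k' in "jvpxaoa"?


Input string: 'jvpxaoa'
Operation: replace 'o' with 'k'
Positions of 'o': 5
After replacement: jvpxaka


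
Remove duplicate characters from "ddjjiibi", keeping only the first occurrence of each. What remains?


Input: 'ddjjiibi'
Operation: keep first occurrence of each character
Scan: s[0]='d' new -> keep; s[1]='d' seen -> skip; s[2]='j' new -> keep; s[3]='j' seen -> skip; s[4]='i' new -> keep; s[5]='i' seen -> skip; s[6]='b' new -> keep; s[7]='i' seen -> skip
Result: djib


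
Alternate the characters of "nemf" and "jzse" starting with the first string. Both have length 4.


String 1: 'nemf'
String 2: 'jzse'
Operation: alternate characters
Pairs: 'n'+'j', 'e'+'z', 'm'+'s', 'f'+'e'
Result: njezmsfe


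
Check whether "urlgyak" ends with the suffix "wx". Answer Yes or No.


Input string: 'urlgyak'
Suffix to check: 'wx'
Last 2 characters of input: 'ak'
Match: False
Result: No


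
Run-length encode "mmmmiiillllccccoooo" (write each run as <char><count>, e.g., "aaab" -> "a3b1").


Input: 'mmmmiiillllccccoooo'
Operation: identify consecutive runs
Runs: 'mmmm' -> m4, 'iii' -> i3, 'llll' -> l4, 'cccc' -> c4, 'oooo' -> o4
Encoded: m4i3l4c4o4


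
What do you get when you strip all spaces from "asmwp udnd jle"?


Input string: 'asmwp udnd jle'
Operation: remove all spaces
Words: 'asmwp', 'udnd', 'jle'
Join without spaces: asmwpudndjle


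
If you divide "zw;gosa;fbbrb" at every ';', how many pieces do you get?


Input string: 'zw;gosa;fbbrb'
Delimiter: ';'
Split result: 'zw', 'gosa', 'fbbrb'
Number of parts: 3


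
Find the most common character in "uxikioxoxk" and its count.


Input: 'uxikioxoxk'
Operation: tally each character
Counts: 'i':2, 'k':2, 'o':2, 'u':1, 'x':3
Maximum: 'x' appears 3 times


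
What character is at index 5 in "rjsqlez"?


Input string: 'rjsqlez'
Operation: get character at index 5
Index mapping: s[0]='r', s[1]='j', s[2]='s', s[3]='q', s[4]='l', s[5]='e'
Result: 'e'


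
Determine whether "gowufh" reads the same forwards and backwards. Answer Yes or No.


Input string: 'gowufh'
Reversed: 'hfuwog'
Compare pairs: s[0]='g' vs s[5]='h' (mismatch), s[1]='o' vs s[4]='f' (mismatch), s[2]='w' vs s[3]='u' (mismatch)
Palindrome: No


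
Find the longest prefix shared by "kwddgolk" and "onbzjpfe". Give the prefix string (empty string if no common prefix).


String 1: 'kwddgolk'
String 2: 'onbzjpfe'
Compare position by position:
pos 0: 'k' vs 'o' differ -> stop
Longest common prefix: "" (length 0)


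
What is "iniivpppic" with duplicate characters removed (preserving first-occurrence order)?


Input: 'iniivpppic'
Operation: keep first occurrence of each character
Scan: s[0]='i' new -> keep; s[1]='n' new -> keep; s[2]='i' seen -> skip; s[3]='i' seen -> skip; s[4]='v' new -> keep; s[5]='p' new -> keep; s[6]='p' seen -> skip; s[7]='p' seen -> skip; s[8]='i' seen -> skip; s[9]='c' new -> keep
Result: invpc


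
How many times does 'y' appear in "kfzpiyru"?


Input string: 'kfzpiyru'
Target character: 'y'
Scan each position: s[5]='y'
Matches found at indices: 5
Total: 1


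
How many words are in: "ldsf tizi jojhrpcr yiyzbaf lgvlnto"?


Input string: 'ldsf tizi jojhrpcr yiyzbaf lgvlnto'
Operation: split by spaces
Words found: 'ldsf', 'tizi', 'jojhrpcr', 'yiyzbaf', 'lgvlnto'
Word count: 5
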